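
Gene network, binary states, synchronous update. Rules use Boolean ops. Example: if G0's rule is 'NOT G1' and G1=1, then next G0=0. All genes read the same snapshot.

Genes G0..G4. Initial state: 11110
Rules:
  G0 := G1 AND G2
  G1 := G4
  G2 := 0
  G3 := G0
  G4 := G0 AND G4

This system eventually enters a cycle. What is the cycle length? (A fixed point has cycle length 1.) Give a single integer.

Step 0: 11110
Step 1: G0=G1&G2=1&1=1 G1=G4=0 G2=0(const) G3=G0=1 G4=G0&G4=1&0=0 -> 10010
Step 2: G0=G1&G2=0&0=0 G1=G4=0 G2=0(const) G3=G0=1 G4=G0&G4=1&0=0 -> 00010
Step 3: G0=G1&G2=0&0=0 G1=G4=0 G2=0(const) G3=G0=0 G4=G0&G4=0&0=0 -> 00000
Step 4: G0=G1&G2=0&0=0 G1=G4=0 G2=0(const) G3=G0=0 G4=G0&G4=0&0=0 -> 00000
State from step 4 equals state from step 3 -> cycle length 1

Answer: 1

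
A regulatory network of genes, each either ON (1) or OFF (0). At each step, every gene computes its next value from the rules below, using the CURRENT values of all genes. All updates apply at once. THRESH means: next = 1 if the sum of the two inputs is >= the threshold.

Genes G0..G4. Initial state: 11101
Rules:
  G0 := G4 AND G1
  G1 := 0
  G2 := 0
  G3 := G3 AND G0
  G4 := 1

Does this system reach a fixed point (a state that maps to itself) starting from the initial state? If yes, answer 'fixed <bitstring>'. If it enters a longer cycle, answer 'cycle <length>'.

Answer: fixed 00001

Derivation:
Step 0: 11101
Step 1: G0=G4&G1=1&1=1 G1=0(const) G2=0(const) G3=G3&G0=0&1=0 G4=1(const) -> 10001
Step 2: G0=G4&G1=1&0=0 G1=0(const) G2=0(const) G3=G3&G0=0&1=0 G4=1(const) -> 00001
Step 3: G0=G4&G1=1&0=0 G1=0(const) G2=0(const) G3=G3&G0=0&0=0 G4=1(const) -> 00001
Fixed point reached at step 2: 00001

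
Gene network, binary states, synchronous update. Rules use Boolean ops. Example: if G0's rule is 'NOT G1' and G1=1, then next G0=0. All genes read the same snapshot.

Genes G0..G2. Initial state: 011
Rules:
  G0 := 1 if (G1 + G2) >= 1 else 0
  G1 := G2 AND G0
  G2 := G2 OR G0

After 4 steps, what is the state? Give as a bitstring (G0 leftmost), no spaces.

Step 1: G0=(1+1>=1)=1 G1=G2&G0=1&0=0 G2=G2|G0=1|0=1 -> 101
Step 2: G0=(0+1>=1)=1 G1=G2&G0=1&1=1 G2=G2|G0=1|1=1 -> 111
Step 3: G0=(1+1>=1)=1 G1=G2&G0=1&1=1 G2=G2|G0=1|1=1 -> 111
Step 4: G0=(1+1>=1)=1 G1=G2&G0=1&1=1 G2=G2|G0=1|1=1 -> 111

111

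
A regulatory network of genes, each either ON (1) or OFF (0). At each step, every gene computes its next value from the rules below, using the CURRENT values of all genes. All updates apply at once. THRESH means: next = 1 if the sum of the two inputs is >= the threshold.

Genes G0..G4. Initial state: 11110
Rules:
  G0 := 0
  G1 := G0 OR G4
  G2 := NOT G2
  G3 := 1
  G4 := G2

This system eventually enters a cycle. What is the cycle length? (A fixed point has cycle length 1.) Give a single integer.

Step 0: 11110
Step 1: G0=0(const) G1=G0|G4=1|0=1 G2=NOT G2=NOT 1=0 G3=1(const) G4=G2=1 -> 01011
Step 2: G0=0(const) G1=G0|G4=0|1=1 G2=NOT G2=NOT 0=1 G3=1(const) G4=G2=0 -> 01110
Step 3: G0=0(const) G1=G0|G4=0|0=0 G2=NOT G2=NOT 1=0 G3=1(const) G4=G2=1 -> 00011
Step 4: G0=0(const) G1=G0|G4=0|1=1 G2=NOT G2=NOT 0=1 G3=1(const) G4=G2=0 -> 01110
State from step 4 equals state from step 2 -> cycle length 2

Answer: 2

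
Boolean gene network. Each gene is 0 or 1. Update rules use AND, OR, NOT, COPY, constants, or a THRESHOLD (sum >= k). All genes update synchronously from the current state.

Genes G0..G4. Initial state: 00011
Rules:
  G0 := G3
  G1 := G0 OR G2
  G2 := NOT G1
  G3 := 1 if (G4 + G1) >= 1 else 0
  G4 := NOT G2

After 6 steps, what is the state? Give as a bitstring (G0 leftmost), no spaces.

Step 1: G0=G3=1 G1=G0|G2=0|0=0 G2=NOT G1=NOT 0=1 G3=(1+0>=1)=1 G4=NOT G2=NOT 0=1 -> 10111
Step 2: G0=G3=1 G1=G0|G2=1|1=1 G2=NOT G1=NOT 0=1 G3=(1+0>=1)=1 G4=NOT G2=NOT 1=0 -> 11110
Step 3: G0=G3=1 G1=G0|G2=1|1=1 G2=NOT G1=NOT 1=0 G3=(0+1>=1)=1 G4=NOT G2=NOT 1=0 -> 11010
Step 4: G0=G3=1 G1=G0|G2=1|0=1 G2=NOT G1=NOT 1=0 G3=(0+1>=1)=1 G4=NOT G2=NOT 0=1 -> 11011
Step 5: G0=G3=1 G1=G0|G2=1|0=1 G2=NOT G1=NOT 1=0 G3=(1+1>=1)=1 G4=NOT G2=NOT 0=1 -> 11011
Step 6: G0=G3=1 G1=G0|G2=1|0=1 G2=NOT G1=NOT 1=0 G3=(1+1>=1)=1 G4=NOT G2=NOT 0=1 -> 11011

11011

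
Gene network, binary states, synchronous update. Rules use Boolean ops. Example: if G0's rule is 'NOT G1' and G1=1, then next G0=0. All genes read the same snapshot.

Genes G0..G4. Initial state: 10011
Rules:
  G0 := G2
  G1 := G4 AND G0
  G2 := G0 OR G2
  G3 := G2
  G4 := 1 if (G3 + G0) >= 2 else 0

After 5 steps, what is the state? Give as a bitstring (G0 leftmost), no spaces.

Step 1: G0=G2=0 G1=G4&G0=1&1=1 G2=G0|G2=1|0=1 G3=G2=0 G4=(1+1>=2)=1 -> 01101
Step 2: G0=G2=1 G1=G4&G0=1&0=0 G2=G0|G2=0|1=1 G3=G2=1 G4=(0+0>=2)=0 -> 10110
Step 3: G0=G2=1 G1=G4&G0=0&1=0 G2=G0|G2=1|1=1 G3=G2=1 G4=(1+1>=2)=1 -> 10111
Step 4: G0=G2=1 G1=G4&G0=1&1=1 G2=G0|G2=1|1=1 G3=G2=1 G4=(1+1>=2)=1 -> 11111
Step 5: G0=G2=1 G1=G4&G0=1&1=1 G2=G0|G2=1|1=1 G3=G2=1 G4=(1+1>=2)=1 -> 11111

11111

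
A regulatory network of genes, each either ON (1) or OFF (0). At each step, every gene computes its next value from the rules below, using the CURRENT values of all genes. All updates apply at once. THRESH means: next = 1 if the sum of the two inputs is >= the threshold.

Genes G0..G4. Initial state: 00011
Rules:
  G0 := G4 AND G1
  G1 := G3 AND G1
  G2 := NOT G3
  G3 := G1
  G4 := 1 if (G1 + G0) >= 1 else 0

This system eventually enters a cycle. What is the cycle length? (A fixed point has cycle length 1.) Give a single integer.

Answer: 1

Derivation:
Step 0: 00011
Step 1: G0=G4&G1=1&0=0 G1=G3&G1=1&0=0 G2=NOT G3=NOT 1=0 G3=G1=0 G4=(0+0>=1)=0 -> 00000
Step 2: G0=G4&G1=0&0=0 G1=G3&G1=0&0=0 G2=NOT G3=NOT 0=1 G3=G1=0 G4=(0+0>=1)=0 -> 00100
Step 3: G0=G4&G1=0&0=0 G1=G3&G1=0&0=0 G2=NOT G3=NOT 0=1 G3=G1=0 G4=(0+0>=1)=0 -> 00100
State from step 3 equals state from step 2 -> cycle length 1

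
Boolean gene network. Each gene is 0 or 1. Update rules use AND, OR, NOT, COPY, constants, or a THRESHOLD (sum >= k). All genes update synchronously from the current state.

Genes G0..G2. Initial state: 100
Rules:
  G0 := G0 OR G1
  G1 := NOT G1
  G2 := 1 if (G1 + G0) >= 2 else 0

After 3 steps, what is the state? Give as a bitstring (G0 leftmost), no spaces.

Step 1: G0=G0|G1=1|0=1 G1=NOT G1=NOT 0=1 G2=(0+1>=2)=0 -> 110
Step 2: G0=G0|G1=1|1=1 G1=NOT G1=NOT 1=0 G2=(1+1>=2)=1 -> 101
Step 3: G0=G0|G1=1|0=1 G1=NOT G1=NOT 0=1 G2=(0+1>=2)=0 -> 110

110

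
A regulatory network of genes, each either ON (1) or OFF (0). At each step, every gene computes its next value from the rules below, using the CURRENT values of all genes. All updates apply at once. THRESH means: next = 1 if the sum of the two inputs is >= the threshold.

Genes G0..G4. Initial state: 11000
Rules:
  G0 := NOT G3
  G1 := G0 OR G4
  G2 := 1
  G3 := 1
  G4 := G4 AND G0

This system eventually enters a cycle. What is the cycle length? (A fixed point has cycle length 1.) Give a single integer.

Step 0: 11000
Step 1: G0=NOT G3=NOT 0=1 G1=G0|G4=1|0=1 G2=1(const) G3=1(const) G4=G4&G0=0&1=0 -> 11110
Step 2: G0=NOT G3=NOT 1=0 G1=G0|G4=1|0=1 G2=1(const) G3=1(const) G4=G4&G0=0&1=0 -> 01110
Step 3: G0=NOT G3=NOT 1=0 G1=G0|G4=0|0=0 G2=1(const) G3=1(const) G4=G4&G0=0&0=0 -> 00110
Step 4: G0=NOT G3=NOT 1=0 G1=G0|G4=0|0=0 G2=1(const) G3=1(const) G4=G4&G0=0&0=0 -> 00110
State from step 4 equals state from step 3 -> cycle length 1

Answer: 1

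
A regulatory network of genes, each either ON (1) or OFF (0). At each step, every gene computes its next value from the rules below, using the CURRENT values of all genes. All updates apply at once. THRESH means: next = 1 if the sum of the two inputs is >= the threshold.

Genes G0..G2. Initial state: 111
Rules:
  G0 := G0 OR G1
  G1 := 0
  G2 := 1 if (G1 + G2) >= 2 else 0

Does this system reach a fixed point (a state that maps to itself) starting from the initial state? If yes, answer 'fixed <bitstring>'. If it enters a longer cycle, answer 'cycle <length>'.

Answer: fixed 100

Derivation:
Step 0: 111
Step 1: G0=G0|G1=1|1=1 G1=0(const) G2=(1+1>=2)=1 -> 101
Step 2: G0=G0|G1=1|0=1 G1=0(const) G2=(0+1>=2)=0 -> 100
Step 3: G0=G0|G1=1|0=1 G1=0(const) G2=(0+0>=2)=0 -> 100
Fixed point reached at step 2: 100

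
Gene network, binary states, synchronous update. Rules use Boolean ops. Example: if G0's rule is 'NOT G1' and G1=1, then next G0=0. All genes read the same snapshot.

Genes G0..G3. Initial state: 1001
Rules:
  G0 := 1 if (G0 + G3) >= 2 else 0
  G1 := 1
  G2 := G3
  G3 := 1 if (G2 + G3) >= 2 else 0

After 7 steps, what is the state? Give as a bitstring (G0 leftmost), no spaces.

Step 1: G0=(1+1>=2)=1 G1=1(const) G2=G3=1 G3=(0+1>=2)=0 -> 1110
Step 2: G0=(1+0>=2)=0 G1=1(const) G2=G3=0 G3=(1+0>=2)=0 -> 0100
Step 3: G0=(0+0>=2)=0 G1=1(const) G2=G3=0 G3=(0+0>=2)=0 -> 0100
Step 4: G0=(0+0>=2)=0 G1=1(const) G2=G3=0 G3=(0+0>=2)=0 -> 0100
Step 5: G0=(0+0>=2)=0 G1=1(const) G2=G3=0 G3=(0+0>=2)=0 -> 0100
Step 6: G0=(0+0>=2)=0 G1=1(const) G2=G3=0 G3=(0+0>=2)=0 -> 0100
Step 7: G0=(0+0>=2)=0 G1=1(const) G2=G3=0 G3=(0+0>=2)=0 -> 0100

0100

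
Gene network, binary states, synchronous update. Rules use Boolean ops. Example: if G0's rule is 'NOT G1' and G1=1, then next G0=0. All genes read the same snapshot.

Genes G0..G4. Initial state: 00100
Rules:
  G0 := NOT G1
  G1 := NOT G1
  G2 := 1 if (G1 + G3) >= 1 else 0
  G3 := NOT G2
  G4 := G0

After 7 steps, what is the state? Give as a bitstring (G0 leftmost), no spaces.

Step 1: G0=NOT G1=NOT 0=1 G1=NOT G1=NOT 0=1 G2=(0+0>=1)=0 G3=NOT G2=NOT 1=0 G4=G0=0 -> 11000
Step 2: G0=NOT G1=NOT 1=0 G1=NOT G1=NOT 1=0 G2=(1+0>=1)=1 G3=NOT G2=NOT 0=1 G4=G0=1 -> 00111
Step 3: G0=NOT G1=NOT 0=1 G1=NOT G1=NOT 0=1 G2=(0+1>=1)=1 G3=NOT G2=NOT 1=0 G4=G0=0 -> 11100
Step 4: G0=NOT G1=NOT 1=0 G1=NOT G1=NOT 1=0 G2=(1+0>=1)=1 G3=NOT G2=NOT 1=0 G4=G0=1 -> 00101
Step 5: G0=NOT G1=NOT 0=1 G1=NOT G1=NOT 0=1 G2=(0+0>=1)=0 G3=NOT G2=NOT 1=0 G4=G0=0 -> 11000
Step 6: G0=NOT G1=NOT 1=0 G1=NOT G1=NOT 1=0 G2=(1+0>=1)=1 G3=NOT G2=NOT 0=1 G4=G0=1 -> 00111
Step 7: G0=NOT G1=NOT 0=1 G1=NOT G1=NOT 0=1 G2=(0+1>=1)=1 G3=NOT G2=NOT 1=0 G4=G0=0 -> 11100

11100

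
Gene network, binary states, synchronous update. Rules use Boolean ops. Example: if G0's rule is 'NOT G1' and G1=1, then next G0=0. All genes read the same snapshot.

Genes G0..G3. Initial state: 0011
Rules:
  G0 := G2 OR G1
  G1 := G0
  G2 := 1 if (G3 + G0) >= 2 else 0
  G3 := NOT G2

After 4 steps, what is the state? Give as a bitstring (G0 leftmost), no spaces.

Step 1: G0=G2|G1=1|0=1 G1=G0=0 G2=(1+0>=2)=0 G3=NOT G2=NOT 1=0 -> 1000
Step 2: G0=G2|G1=0|0=0 G1=G0=1 G2=(0+1>=2)=0 G3=NOT G2=NOT 0=1 -> 0101
Step 3: G0=G2|G1=0|1=1 G1=G0=0 G2=(1+0>=2)=0 G3=NOT G2=NOT 0=1 -> 1001
Step 4: G0=G2|G1=0|0=0 G1=G0=1 G2=(1+1>=2)=1 G3=NOT G2=NOT 0=1 -> 0111

0111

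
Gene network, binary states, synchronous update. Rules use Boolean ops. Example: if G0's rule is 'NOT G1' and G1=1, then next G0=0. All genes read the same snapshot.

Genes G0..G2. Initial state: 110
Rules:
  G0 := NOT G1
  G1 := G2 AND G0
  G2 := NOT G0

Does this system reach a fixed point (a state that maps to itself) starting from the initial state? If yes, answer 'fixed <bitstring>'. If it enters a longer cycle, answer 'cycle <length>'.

Answer: cycle 3

Derivation:
Step 0: 110
Step 1: G0=NOT G1=NOT 1=0 G1=G2&G0=0&1=0 G2=NOT G0=NOT 1=0 -> 000
Step 2: G0=NOT G1=NOT 0=1 G1=G2&G0=0&0=0 G2=NOT G0=NOT 0=1 -> 101
Step 3: G0=NOT G1=NOT 0=1 G1=G2&G0=1&1=1 G2=NOT G0=NOT 1=0 -> 110
Cycle of length 3 starting at step 0 -> no fixed point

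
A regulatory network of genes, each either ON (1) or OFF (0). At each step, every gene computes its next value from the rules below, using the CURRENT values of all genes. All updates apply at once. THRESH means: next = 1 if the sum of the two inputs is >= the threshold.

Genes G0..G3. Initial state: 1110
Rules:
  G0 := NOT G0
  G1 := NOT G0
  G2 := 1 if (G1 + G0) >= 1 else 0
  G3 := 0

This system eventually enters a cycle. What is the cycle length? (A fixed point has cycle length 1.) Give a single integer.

Answer: 2

Derivation:
Step 0: 1110
Step 1: G0=NOT G0=NOT 1=0 G1=NOT G0=NOT 1=0 G2=(1+1>=1)=1 G3=0(const) -> 0010
Step 2: G0=NOT G0=NOT 0=1 G1=NOT G0=NOT 0=1 G2=(0+0>=1)=0 G3=0(const) -> 1100
Step 3: G0=NOT G0=NOT 1=0 G1=NOT G0=NOT 1=0 G2=(1+1>=1)=1 G3=0(const) -> 0010
State from step 3 equals state from step 1 -> cycle length 2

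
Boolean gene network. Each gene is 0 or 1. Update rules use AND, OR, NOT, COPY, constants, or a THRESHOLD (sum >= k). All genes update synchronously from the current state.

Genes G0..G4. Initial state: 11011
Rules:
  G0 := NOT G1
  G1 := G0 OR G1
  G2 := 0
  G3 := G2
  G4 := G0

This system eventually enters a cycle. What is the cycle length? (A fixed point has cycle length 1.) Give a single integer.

Answer: 1

Derivation:
Step 0: 11011
Step 1: G0=NOT G1=NOT 1=0 G1=G0|G1=1|1=1 G2=0(const) G3=G2=0 G4=G0=1 -> 01001
Step 2: G0=NOT G1=NOT 1=0 G1=G0|G1=0|1=1 G2=0(const) G3=G2=0 G4=G0=0 -> 01000
Step 3: G0=NOT G1=NOT 1=0 G1=G0|G1=0|1=1 G2=0(const) G3=G2=0 G4=G0=0 -> 01000
State from step 3 equals state from step 2 -> cycle length 1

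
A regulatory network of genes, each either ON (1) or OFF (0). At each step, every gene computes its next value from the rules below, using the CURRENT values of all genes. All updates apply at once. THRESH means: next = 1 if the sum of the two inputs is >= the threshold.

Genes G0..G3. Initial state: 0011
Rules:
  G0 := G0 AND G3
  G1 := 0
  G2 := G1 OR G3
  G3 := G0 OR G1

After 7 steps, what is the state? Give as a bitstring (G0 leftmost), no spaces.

Step 1: G0=G0&G3=0&1=0 G1=0(const) G2=G1|G3=0|1=1 G3=G0|G1=0|0=0 -> 0010
Step 2: G0=G0&G3=0&0=0 G1=0(const) G2=G1|G3=0|0=0 G3=G0|G1=0|0=0 -> 0000
Step 3: G0=G0&G3=0&0=0 G1=0(const) G2=G1|G3=0|0=0 G3=G0|G1=0|0=0 -> 0000
Step 4: G0=G0&G3=0&0=0 G1=0(const) G2=G1|G3=0|0=0 G3=G0|G1=0|0=0 -> 0000
Step 5: G0=G0&G3=0&0=0 G1=0(const) G2=G1|G3=0|0=0 G3=G0|G1=0|0=0 -> 0000
Step 6: G0=G0&G3=0&0=0 G1=0(const) G2=G1|G3=0|0=0 G3=G0|G1=0|0=0 -> 0000
Step 7: G0=G0&G3=0&0=0 G1=0(const) G2=G1|G3=0|0=0 G3=G0|G1=0|0=0 -> 0000

0000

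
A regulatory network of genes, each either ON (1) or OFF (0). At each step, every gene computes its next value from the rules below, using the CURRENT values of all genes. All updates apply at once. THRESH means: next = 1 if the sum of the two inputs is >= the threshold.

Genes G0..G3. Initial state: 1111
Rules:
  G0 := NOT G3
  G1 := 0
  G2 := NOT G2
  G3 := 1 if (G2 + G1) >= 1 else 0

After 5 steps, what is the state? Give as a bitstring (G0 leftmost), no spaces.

Step 1: G0=NOT G3=NOT 1=0 G1=0(const) G2=NOT G2=NOT 1=0 G3=(1+1>=1)=1 -> 0001
Step 2: G0=NOT G3=NOT 1=0 G1=0(const) G2=NOT G2=NOT 0=1 G3=(0+0>=1)=0 -> 0010
Step 3: G0=NOT G3=NOT 0=1 G1=0(const) G2=NOT G2=NOT 1=0 G3=(1+0>=1)=1 -> 1001
Step 4: G0=NOT G3=NOT 1=0 G1=0(const) G2=NOT G2=NOT 0=1 G3=(0+0>=1)=0 -> 0010
Step 5: G0=NOT G3=NOT 0=1 G1=0(const) G2=NOT G2=NOT 1=0 G3=(1+0>=1)=1 -> 1001

1001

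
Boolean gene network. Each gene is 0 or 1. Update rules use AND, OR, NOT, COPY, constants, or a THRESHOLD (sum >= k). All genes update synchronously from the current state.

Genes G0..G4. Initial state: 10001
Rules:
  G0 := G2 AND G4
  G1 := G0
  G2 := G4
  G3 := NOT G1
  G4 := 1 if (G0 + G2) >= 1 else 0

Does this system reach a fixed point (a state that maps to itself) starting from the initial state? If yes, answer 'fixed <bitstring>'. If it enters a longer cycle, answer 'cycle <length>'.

Answer: fixed 11101

Derivation:
Step 0: 10001
Step 1: G0=G2&G4=0&1=0 G1=G0=1 G2=G4=1 G3=NOT G1=NOT 0=1 G4=(1+0>=1)=1 -> 01111
Step 2: G0=G2&G4=1&1=1 G1=G0=0 G2=G4=1 G3=NOT G1=NOT 1=0 G4=(0+1>=1)=1 -> 10101
Step 3: G0=G2&G4=1&1=1 G1=G0=1 G2=G4=1 G3=NOT G1=NOT 0=1 G4=(1+1>=1)=1 -> 11111
Step 4: G0=G2&G4=1&1=1 G1=G0=1 G2=G4=1 G3=NOT G1=NOT 1=0 G4=(1+1>=1)=1 -> 11101
Step 5: G0=G2&G4=1&1=1 G1=G0=1 G2=G4=1 G3=NOT G1=NOT 1=0 G4=(1+1>=1)=1 -> 11101
Fixed point reached at step 4: 11101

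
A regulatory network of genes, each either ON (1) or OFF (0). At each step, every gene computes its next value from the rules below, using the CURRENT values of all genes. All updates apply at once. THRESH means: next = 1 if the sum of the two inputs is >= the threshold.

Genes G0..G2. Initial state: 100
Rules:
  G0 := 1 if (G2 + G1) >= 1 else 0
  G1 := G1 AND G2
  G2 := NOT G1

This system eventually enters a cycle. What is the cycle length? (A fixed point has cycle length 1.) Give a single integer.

Answer: 1

Derivation:
Step 0: 100
Step 1: G0=(0+0>=1)=0 G1=G1&G2=0&0=0 G2=NOT G1=NOT 0=1 -> 001
Step 2: G0=(1+0>=1)=1 G1=G1&G2=0&1=0 G2=NOT G1=NOT 0=1 -> 101
Step 3: G0=(1+0>=1)=1 G1=G1&G2=0&1=0 G2=NOT G1=NOT 0=1 -> 101
State from step 3 equals state from step 2 -> cycle length 1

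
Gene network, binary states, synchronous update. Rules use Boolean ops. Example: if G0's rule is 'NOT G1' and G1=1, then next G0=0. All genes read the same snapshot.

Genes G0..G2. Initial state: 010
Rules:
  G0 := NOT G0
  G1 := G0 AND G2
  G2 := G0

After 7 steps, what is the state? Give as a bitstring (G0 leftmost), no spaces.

Step 1: G0=NOT G0=NOT 0=1 G1=G0&G2=0&0=0 G2=G0=0 -> 100
Step 2: G0=NOT G0=NOT 1=0 G1=G0&G2=1&0=0 G2=G0=1 -> 001
Step 3: G0=NOT G0=NOT 0=1 G1=G0&G2=0&1=0 G2=G0=0 -> 100
Step 4: G0=NOT G0=NOT 1=0 G1=G0&G2=1&0=0 G2=G0=1 -> 001
Step 5: G0=NOT G0=NOT 0=1 G1=G0&G2=0&1=0 G2=G0=0 -> 100
Step 6: G0=NOT G0=NOT 1=0 G1=G0&G2=1&0=0 G2=G0=1 -> 001
Step 7: G0=NOT G0=NOT 0=1 G1=G0&G2=0&1=0 G2=G0=0 -> 100

100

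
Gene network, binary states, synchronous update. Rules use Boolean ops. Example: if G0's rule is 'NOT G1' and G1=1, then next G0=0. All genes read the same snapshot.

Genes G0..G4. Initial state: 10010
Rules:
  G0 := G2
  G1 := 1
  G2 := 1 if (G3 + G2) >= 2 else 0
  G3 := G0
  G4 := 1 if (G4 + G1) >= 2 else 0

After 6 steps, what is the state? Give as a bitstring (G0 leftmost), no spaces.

Step 1: G0=G2=0 G1=1(const) G2=(1+0>=2)=0 G3=G0=1 G4=(0+0>=2)=0 -> 01010
Step 2: G0=G2=0 G1=1(const) G2=(1+0>=2)=0 G3=G0=0 G4=(0+1>=2)=0 -> 01000
Step 3: G0=G2=0 G1=1(const) G2=(0+0>=2)=0 G3=G0=0 G4=(0+1>=2)=0 -> 01000
Step 4: G0=G2=0 G1=1(const) G2=(0+0>=2)=0 G3=G0=0 G4=(0+1>=2)=0 -> 01000
Step 5: G0=G2=0 G1=1(const) G2=(0+0>=2)=0 G3=G0=0 G4=(0+1>=2)=0 -> 01000
Step 6: G0=G2=0 G1=1(const) G2=(0+0>=2)=0 G3=G0=0 G4=(0+1>=2)=0 -> 01000

01000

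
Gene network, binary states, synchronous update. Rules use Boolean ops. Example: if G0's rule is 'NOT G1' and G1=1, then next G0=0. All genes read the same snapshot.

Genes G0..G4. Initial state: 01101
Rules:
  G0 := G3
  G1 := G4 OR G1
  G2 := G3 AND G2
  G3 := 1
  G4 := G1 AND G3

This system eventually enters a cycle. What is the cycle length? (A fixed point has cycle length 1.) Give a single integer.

Step 0: 01101
Step 1: G0=G3=0 G1=G4|G1=1|1=1 G2=G3&G2=0&1=0 G3=1(const) G4=G1&G3=1&0=0 -> 01010
Step 2: G0=G3=1 G1=G4|G1=0|1=1 G2=G3&G2=1&0=0 G3=1(const) G4=G1&G3=1&1=1 -> 11011
Step 3: G0=G3=1 G1=G4|G1=1|1=1 G2=G3&G2=1&0=0 G3=1(const) G4=G1&G3=1&1=1 -> 11011
State from step 3 equals state from step 2 -> cycle length 1

Answer: 1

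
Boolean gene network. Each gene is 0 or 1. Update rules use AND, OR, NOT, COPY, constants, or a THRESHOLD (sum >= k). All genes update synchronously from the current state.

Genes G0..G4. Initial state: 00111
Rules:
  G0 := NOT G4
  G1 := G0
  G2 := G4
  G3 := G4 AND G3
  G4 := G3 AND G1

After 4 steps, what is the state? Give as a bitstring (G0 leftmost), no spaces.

Step 1: G0=NOT G4=NOT 1=0 G1=G0=0 G2=G4=1 G3=G4&G3=1&1=1 G4=G3&G1=1&0=0 -> 00110
Step 2: G0=NOT G4=NOT 0=1 G1=G0=0 G2=G4=0 G3=G4&G3=0&1=0 G4=G3&G1=1&0=0 -> 10000
Step 3: G0=NOT G4=NOT 0=1 G1=G0=1 G2=G4=0 G3=G4&G3=0&0=0 G4=G3&G1=0&0=0 -> 11000
Step 4: G0=NOT G4=NOT 0=1 G1=G0=1 G2=G4=0 G3=G4&G3=0&0=0 G4=G3&G1=0&1=0 -> 11000

11000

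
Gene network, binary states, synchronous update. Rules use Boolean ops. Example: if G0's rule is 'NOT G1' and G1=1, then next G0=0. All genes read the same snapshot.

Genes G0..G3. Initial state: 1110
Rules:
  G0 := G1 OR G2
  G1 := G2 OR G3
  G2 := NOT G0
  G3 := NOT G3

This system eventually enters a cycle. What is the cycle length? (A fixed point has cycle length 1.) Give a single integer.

Step 0: 1110
Step 1: G0=G1|G2=1|1=1 G1=G2|G3=1|0=1 G2=NOT G0=NOT 1=0 G3=NOT G3=NOT 0=1 -> 1101
Step 2: G0=G1|G2=1|0=1 G1=G2|G3=0|1=1 G2=NOT G0=NOT 1=0 G3=NOT G3=NOT 1=0 -> 1100
Step 3: G0=G1|G2=1|0=1 G1=G2|G3=0|0=0 G2=NOT G0=NOT 1=0 G3=NOT G3=NOT 0=1 -> 1001
Step 4: G0=G1|G2=0|0=0 G1=G2|G3=0|1=1 G2=NOT G0=NOT 1=0 G3=NOT G3=NOT 1=0 -> 0100
Step 5: G0=G1|G2=1|0=1 G1=G2|G3=0|0=0 G2=NOT G0=NOT 0=1 G3=NOT G3=NOT 0=1 -> 1011
Step 6: G0=G1|G2=0|1=1 G1=G2|G3=1|1=1 G2=NOT G0=NOT 1=0 G3=NOT G3=NOT 1=0 -> 1100
State from step 6 equals state from step 2 -> cycle length 4

Answer: 4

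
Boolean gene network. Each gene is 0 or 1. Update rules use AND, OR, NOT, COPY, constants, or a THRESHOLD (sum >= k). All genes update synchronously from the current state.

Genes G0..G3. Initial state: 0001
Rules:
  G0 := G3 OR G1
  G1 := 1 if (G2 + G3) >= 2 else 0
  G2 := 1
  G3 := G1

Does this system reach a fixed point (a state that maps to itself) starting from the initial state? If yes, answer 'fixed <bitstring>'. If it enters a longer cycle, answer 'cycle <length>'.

Answer: fixed 0010

Derivation:
Step 0: 0001
Step 1: G0=G3|G1=1|0=1 G1=(0+1>=2)=0 G2=1(const) G3=G1=0 -> 1010
Step 2: G0=G3|G1=0|0=0 G1=(1+0>=2)=0 G2=1(const) G3=G1=0 -> 0010
Step 3: G0=G3|G1=0|0=0 G1=(1+0>=2)=0 G2=1(const) G3=G1=0 -> 0010
Fixed point reached at step 2: 0010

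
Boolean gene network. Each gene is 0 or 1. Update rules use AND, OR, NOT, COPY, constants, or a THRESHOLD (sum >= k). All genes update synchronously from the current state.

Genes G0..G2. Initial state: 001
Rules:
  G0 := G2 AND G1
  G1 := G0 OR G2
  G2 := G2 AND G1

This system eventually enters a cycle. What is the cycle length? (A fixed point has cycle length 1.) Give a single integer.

Answer: 1

Derivation:
Step 0: 001
Step 1: G0=G2&G1=1&0=0 G1=G0|G2=0|1=1 G2=G2&G1=1&0=0 -> 010
Step 2: G0=G2&G1=0&1=0 G1=G0|G2=0|0=0 G2=G2&G1=0&1=0 -> 000
Step 3: G0=G2&G1=0&0=0 G1=G0|G2=0|0=0 G2=G2&G1=0&0=0 -> 000
State from step 3 equals state from step 2 -> cycle length 1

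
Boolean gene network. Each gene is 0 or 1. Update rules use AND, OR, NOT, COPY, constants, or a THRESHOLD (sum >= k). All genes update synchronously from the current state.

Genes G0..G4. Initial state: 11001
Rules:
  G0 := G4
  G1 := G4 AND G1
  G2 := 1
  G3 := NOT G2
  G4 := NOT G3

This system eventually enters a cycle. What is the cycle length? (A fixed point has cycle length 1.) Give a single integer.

Step 0: 11001
Step 1: G0=G4=1 G1=G4&G1=1&1=1 G2=1(const) G3=NOT G2=NOT 0=1 G4=NOT G3=NOT 0=1 -> 11111
Step 2: G0=G4=1 G1=G4&G1=1&1=1 G2=1(const) G3=NOT G2=NOT 1=0 G4=NOT G3=NOT 1=0 -> 11100
Step 3: G0=G4=0 G1=G4&G1=0&1=0 G2=1(const) G3=NOT G2=NOT 1=0 G4=NOT G3=NOT 0=1 -> 00101
Step 4: G0=G4=1 G1=G4&G1=1&0=0 G2=1(const) G3=NOT G2=NOT 1=0 G4=NOT G3=NOT 0=1 -> 10101
Step 5: G0=G4=1 G1=G4&G1=1&0=0 G2=1(const) G3=NOT G2=NOT 1=0 G4=NOT G3=NOT 0=1 -> 10101
State from step 5 equals state from step 4 -> cycle length 1

Answer: 1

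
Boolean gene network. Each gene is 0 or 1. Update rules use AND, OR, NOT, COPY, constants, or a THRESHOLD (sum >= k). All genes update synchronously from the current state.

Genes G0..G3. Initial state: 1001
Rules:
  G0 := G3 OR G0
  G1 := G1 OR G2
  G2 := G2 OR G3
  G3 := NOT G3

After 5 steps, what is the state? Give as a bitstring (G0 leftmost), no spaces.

Step 1: G0=G3|G0=1|1=1 G1=G1|G2=0|0=0 G2=G2|G3=0|1=1 G3=NOT G3=NOT 1=0 -> 1010
Step 2: G0=G3|G0=0|1=1 G1=G1|G2=0|1=1 G2=G2|G3=1|0=1 G3=NOT G3=NOT 0=1 -> 1111
Step 3: G0=G3|G0=1|1=1 G1=G1|G2=1|1=1 G2=G2|G3=1|1=1 G3=NOT G3=NOT 1=0 -> 1110
Step 4: G0=G3|G0=0|1=1 G1=G1|G2=1|1=1 G2=G2|G3=1|0=1 G3=NOT G3=NOT 0=1 -> 1111
Step 5: G0=G3|G0=1|1=1 G1=G1|G2=1|1=1 G2=G2|G3=1|1=1 G3=NOT G3=NOT 1=0 -> 1110

1110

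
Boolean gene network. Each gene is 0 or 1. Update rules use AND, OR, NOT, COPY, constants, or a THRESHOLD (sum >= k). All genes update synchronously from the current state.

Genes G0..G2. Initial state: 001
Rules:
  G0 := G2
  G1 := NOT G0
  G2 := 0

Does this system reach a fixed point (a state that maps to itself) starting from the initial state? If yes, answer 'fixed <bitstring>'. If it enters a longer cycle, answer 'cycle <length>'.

Step 0: 001
Step 1: G0=G2=1 G1=NOT G0=NOT 0=1 G2=0(const) -> 110
Step 2: G0=G2=0 G1=NOT G0=NOT 1=0 G2=0(const) -> 000
Step 3: G0=G2=0 G1=NOT G0=NOT 0=1 G2=0(const) -> 010
Step 4: G0=G2=0 G1=NOT G0=NOT 0=1 G2=0(const) -> 010
Fixed point reached at step 3: 010

Answer: fixed 010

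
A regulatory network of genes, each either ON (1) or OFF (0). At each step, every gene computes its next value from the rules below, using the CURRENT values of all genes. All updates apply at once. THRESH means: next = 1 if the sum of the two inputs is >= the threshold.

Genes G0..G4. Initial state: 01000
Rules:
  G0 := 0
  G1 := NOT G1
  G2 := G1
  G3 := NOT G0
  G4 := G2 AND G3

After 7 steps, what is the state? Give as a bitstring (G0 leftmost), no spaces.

Step 1: G0=0(const) G1=NOT G1=NOT 1=0 G2=G1=1 G3=NOT G0=NOT 0=1 G4=G2&G3=0&0=0 -> 00110
Step 2: G0=0(const) G1=NOT G1=NOT 0=1 G2=G1=0 G3=NOT G0=NOT 0=1 G4=G2&G3=1&1=1 -> 01011
Step 3: G0=0(const) G1=NOT G1=NOT 1=0 G2=G1=1 G3=NOT G0=NOT 0=1 G4=G2&G3=0&1=0 -> 00110
Step 4: G0=0(const) G1=NOT G1=NOT 0=1 G2=G1=0 G3=NOT G0=NOT 0=1 G4=G2&G3=1&1=1 -> 01011
Step 5: G0=0(const) G1=NOT G1=NOT 1=0 G2=G1=1 G3=NOT G0=NOT 0=1 G4=G2&G3=0&1=0 -> 00110
Step 6: G0=0(const) G1=NOT G1=NOT 0=1 G2=G1=0 G3=NOT G0=NOT 0=1 G4=G2&G3=1&1=1 -> 01011
Step 7: G0=0(const) G1=NOT G1=NOT 1=0 G2=G1=1 G3=NOT G0=NOT 0=1 G4=G2&G3=0&1=0 -> 00110

00110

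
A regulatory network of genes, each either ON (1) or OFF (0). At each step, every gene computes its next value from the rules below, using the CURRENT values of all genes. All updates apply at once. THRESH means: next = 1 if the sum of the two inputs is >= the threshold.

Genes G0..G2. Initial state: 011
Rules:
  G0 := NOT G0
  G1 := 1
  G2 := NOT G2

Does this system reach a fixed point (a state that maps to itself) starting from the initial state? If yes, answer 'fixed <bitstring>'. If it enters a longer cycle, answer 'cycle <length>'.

Step 0: 011
Step 1: G0=NOT G0=NOT 0=1 G1=1(const) G2=NOT G2=NOT 1=0 -> 110
Step 2: G0=NOT G0=NOT 1=0 G1=1(const) G2=NOT G2=NOT 0=1 -> 011
Cycle of length 2 starting at step 0 -> no fixed point

Answer: cycle 2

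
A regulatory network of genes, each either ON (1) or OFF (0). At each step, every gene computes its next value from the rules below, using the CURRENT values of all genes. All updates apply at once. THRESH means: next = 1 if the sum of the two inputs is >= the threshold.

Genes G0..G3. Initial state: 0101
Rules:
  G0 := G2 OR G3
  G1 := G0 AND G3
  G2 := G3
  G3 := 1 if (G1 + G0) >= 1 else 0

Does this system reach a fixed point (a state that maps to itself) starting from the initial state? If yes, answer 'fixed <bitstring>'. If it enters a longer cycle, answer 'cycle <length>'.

Answer: fixed 1111

Derivation:
Step 0: 0101
Step 1: G0=G2|G3=0|1=1 G1=G0&G3=0&1=0 G2=G3=1 G3=(1+0>=1)=1 -> 1011
Step 2: G0=G2|G3=1|1=1 G1=G0&G3=1&1=1 G2=G3=1 G3=(0+1>=1)=1 -> 1111
Step 3: G0=G2|G3=1|1=1 G1=G0&G3=1&1=1 G2=G3=1 G3=(1+1>=1)=1 -> 1111
Fixed point reached at step 2: 1111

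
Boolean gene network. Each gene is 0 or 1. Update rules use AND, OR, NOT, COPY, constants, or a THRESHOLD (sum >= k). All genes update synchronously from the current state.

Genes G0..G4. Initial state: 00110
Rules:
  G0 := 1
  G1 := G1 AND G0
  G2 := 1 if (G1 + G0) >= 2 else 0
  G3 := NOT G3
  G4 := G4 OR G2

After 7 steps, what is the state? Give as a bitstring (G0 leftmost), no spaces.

Step 1: G0=1(const) G1=G1&G0=0&0=0 G2=(0+0>=2)=0 G3=NOT G3=NOT 1=0 G4=G4|G2=0|1=1 -> 10001
Step 2: G0=1(const) G1=G1&G0=0&1=0 G2=(0+1>=2)=0 G3=NOT G3=NOT 0=1 G4=G4|G2=1|0=1 -> 10011
Step 3: G0=1(const) G1=G1&G0=0&1=0 G2=(0+1>=2)=0 G3=NOT G3=NOT 1=0 G4=G4|G2=1|0=1 -> 10001
Step 4: G0=1(const) G1=G1&G0=0&1=0 G2=(0+1>=2)=0 G3=NOT G3=NOT 0=1 G4=G4|G2=1|0=1 -> 10011
Step 5: G0=1(const) G1=G1&G0=0&1=0 G2=(0+1>=2)=0 G3=NOT G3=NOT 1=0 G4=G4|G2=1|0=1 -> 10001
Step 6: G0=1(const) G1=G1&G0=0&1=0 G2=(0+1>=2)=0 G3=NOT G3=NOT 0=1 G4=G4|G2=1|0=1 -> 10011
Step 7: G0=1(const) G1=G1&G0=0&1=0 G2=(0+1>=2)=0 G3=NOT G3=NOT 1=0 G4=G4|G2=1|0=1 -> 10001

10001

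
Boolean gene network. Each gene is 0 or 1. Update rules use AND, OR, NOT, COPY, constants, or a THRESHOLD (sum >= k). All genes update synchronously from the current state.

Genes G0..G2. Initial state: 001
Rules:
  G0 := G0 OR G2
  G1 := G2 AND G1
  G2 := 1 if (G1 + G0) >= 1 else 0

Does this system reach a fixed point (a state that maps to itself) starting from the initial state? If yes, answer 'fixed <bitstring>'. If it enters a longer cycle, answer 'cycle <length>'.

Answer: fixed 101

Derivation:
Step 0: 001
Step 1: G0=G0|G2=0|1=1 G1=G2&G1=1&0=0 G2=(0+0>=1)=0 -> 100
Step 2: G0=G0|G2=1|0=1 G1=G2&G1=0&0=0 G2=(0+1>=1)=1 -> 101
Step 3: G0=G0|G2=1|1=1 G1=G2&G1=1&0=0 G2=(0+1>=1)=1 -> 101
Fixed point reached at step 2: 101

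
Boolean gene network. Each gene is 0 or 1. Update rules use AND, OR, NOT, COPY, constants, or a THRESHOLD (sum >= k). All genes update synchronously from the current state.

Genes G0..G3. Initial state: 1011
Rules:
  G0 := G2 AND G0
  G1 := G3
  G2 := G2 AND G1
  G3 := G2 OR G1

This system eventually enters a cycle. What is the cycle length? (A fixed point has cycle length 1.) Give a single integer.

Answer: 1

Derivation:
Step 0: 1011
Step 1: G0=G2&G0=1&1=1 G1=G3=1 G2=G2&G1=1&0=0 G3=G2|G1=1|0=1 -> 1101
Step 2: G0=G2&G0=0&1=0 G1=G3=1 G2=G2&G1=0&1=0 G3=G2|G1=0|1=1 -> 0101
Step 3: G0=G2&G0=0&0=0 G1=G3=1 G2=G2&G1=0&1=0 G3=G2|G1=0|1=1 -> 0101
State from step 3 equals state from step 2 -> cycle length 1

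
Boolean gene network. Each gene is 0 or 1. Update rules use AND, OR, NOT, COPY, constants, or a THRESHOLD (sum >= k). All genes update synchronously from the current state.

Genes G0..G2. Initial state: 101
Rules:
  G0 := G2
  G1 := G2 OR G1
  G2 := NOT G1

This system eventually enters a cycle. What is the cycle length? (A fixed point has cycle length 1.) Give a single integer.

Answer: 1

Derivation:
Step 0: 101
Step 1: G0=G2=1 G1=G2|G1=1|0=1 G2=NOT G1=NOT 0=1 -> 111
Step 2: G0=G2=1 G1=G2|G1=1|1=1 G2=NOT G1=NOT 1=0 -> 110
Step 3: G0=G2=0 G1=G2|G1=0|1=1 G2=NOT G1=NOT 1=0 -> 010
Step 4: G0=G2=0 G1=G2|G1=0|1=1 G2=NOT G1=NOT 1=0 -> 010
State from step 4 equals state from step 3 -> cycle length 1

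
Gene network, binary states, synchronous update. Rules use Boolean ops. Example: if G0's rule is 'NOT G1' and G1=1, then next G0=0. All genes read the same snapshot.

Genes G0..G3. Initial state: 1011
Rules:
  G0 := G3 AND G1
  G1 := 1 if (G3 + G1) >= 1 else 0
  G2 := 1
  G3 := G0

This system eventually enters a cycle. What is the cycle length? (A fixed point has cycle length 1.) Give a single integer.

Answer: 2

Derivation:
Step 0: 1011
Step 1: G0=G3&G1=1&0=0 G1=(1+0>=1)=1 G2=1(const) G3=G0=1 -> 0111
Step 2: G0=G3&G1=1&1=1 G1=(1+1>=1)=1 G2=1(const) G3=G0=0 -> 1110
Step 3: G0=G3&G1=0&1=0 G1=(0+1>=1)=1 G2=1(const) G3=G0=1 -> 0111
State from step 3 equals state from step 1 -> cycle length 2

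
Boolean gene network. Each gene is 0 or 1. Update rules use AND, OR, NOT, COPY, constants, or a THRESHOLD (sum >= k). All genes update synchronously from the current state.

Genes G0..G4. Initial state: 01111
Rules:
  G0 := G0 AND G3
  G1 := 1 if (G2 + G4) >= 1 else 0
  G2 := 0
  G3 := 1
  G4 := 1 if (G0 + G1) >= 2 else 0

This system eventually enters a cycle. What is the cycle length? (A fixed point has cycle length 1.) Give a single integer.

Answer: 1

Derivation:
Step 0: 01111
Step 1: G0=G0&G3=0&1=0 G1=(1+1>=1)=1 G2=0(const) G3=1(const) G4=(0+1>=2)=0 -> 01010
Step 2: G0=G0&G3=0&1=0 G1=(0+0>=1)=0 G2=0(const) G3=1(const) G4=(0+1>=2)=0 -> 00010
Step 3: G0=G0&G3=0&1=0 G1=(0+0>=1)=0 G2=0(const) G3=1(const) G4=(0+0>=2)=0 -> 00010
State from step 3 equals state from step 2 -> cycle length 1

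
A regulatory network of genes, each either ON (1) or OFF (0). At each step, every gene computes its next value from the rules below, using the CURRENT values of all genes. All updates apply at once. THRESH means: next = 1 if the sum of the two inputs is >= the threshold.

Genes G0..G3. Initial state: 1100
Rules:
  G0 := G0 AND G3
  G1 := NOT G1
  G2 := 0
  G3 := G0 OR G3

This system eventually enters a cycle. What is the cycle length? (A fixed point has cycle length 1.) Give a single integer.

Answer: 2

Derivation:
Step 0: 1100
Step 1: G0=G0&G3=1&0=0 G1=NOT G1=NOT 1=0 G2=0(const) G3=G0|G3=1|0=1 -> 0001
Step 2: G0=G0&G3=0&1=0 G1=NOT G1=NOT 0=1 G2=0(const) G3=G0|G3=0|1=1 -> 0101
Step 3: G0=G0&G3=0&1=0 G1=NOT G1=NOT 1=0 G2=0(const) G3=G0|G3=0|1=1 -> 0001
State from step 3 equals state from step 1 -> cycle length 2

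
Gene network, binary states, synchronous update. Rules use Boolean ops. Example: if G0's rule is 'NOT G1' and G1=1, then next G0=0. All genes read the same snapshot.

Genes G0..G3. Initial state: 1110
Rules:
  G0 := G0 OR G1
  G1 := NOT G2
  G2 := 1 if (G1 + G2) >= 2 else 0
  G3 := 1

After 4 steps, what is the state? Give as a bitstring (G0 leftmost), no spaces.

Step 1: G0=G0|G1=1|1=1 G1=NOT G2=NOT 1=0 G2=(1+1>=2)=1 G3=1(const) -> 1011
Step 2: G0=G0|G1=1|0=1 G1=NOT G2=NOT 1=0 G2=(0+1>=2)=0 G3=1(const) -> 1001
Step 3: G0=G0|G1=1|0=1 G1=NOT G2=NOT 0=1 G2=(0+0>=2)=0 G3=1(const) -> 1101
Step 4: G0=G0|G1=1|1=1 G1=NOT G2=NOT 0=1 G2=(1+0>=2)=0 G3=1(const) -> 1101

1101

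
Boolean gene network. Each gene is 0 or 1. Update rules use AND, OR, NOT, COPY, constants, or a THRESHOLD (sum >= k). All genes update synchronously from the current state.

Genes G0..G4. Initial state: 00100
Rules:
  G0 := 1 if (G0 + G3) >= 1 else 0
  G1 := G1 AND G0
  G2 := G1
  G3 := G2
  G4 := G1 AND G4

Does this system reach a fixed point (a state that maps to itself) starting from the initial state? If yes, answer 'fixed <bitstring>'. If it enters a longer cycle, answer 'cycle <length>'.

Step 0: 00100
Step 1: G0=(0+0>=1)=0 G1=G1&G0=0&0=0 G2=G1=0 G3=G2=1 G4=G1&G4=0&0=0 -> 00010
Step 2: G0=(0+1>=1)=1 G1=G1&G0=0&0=0 G2=G1=0 G3=G2=0 G4=G1&G4=0&0=0 -> 10000
Step 3: G0=(1+0>=1)=1 G1=G1&G0=0&1=0 G2=G1=0 G3=G2=0 G4=G1&G4=0&0=0 -> 10000
Fixed point reached at step 2: 10000

Answer: fixed 10000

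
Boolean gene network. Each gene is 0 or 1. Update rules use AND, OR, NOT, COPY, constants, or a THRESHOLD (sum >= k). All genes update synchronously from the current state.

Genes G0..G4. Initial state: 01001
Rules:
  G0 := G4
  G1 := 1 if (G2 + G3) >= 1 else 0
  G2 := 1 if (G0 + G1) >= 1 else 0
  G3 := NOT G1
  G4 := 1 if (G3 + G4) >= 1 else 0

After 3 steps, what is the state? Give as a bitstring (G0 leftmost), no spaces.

Step 1: G0=G4=1 G1=(0+0>=1)=0 G2=(0+1>=1)=1 G3=NOT G1=NOT 1=0 G4=(0+1>=1)=1 -> 10101
Step 2: G0=G4=1 G1=(1+0>=1)=1 G2=(1+0>=1)=1 G3=NOT G1=NOT 0=1 G4=(0+1>=1)=1 -> 11111
Step 3: G0=G4=1 G1=(1+1>=1)=1 G2=(1+1>=1)=1 G3=NOT G1=NOT 1=0 G4=(1+1>=1)=1 -> 11101

11101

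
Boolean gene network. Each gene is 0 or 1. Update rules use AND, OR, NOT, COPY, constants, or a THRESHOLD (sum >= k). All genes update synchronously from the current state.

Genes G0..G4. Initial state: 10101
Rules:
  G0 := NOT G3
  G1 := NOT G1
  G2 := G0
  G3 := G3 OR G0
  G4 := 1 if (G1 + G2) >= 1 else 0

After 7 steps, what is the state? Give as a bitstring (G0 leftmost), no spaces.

Step 1: G0=NOT G3=NOT 0=1 G1=NOT G1=NOT 0=1 G2=G0=1 G3=G3|G0=0|1=1 G4=(0+1>=1)=1 -> 11111
Step 2: G0=NOT G3=NOT 1=0 G1=NOT G1=NOT 1=0 G2=G0=1 G3=G3|G0=1|1=1 G4=(1+1>=1)=1 -> 00111
Step 3: G0=NOT G3=NOT 1=0 G1=NOT G1=NOT 0=1 G2=G0=0 G3=G3|G0=1|0=1 G4=(0+1>=1)=1 -> 01011
Step 4: G0=NOT G3=NOT 1=0 G1=NOT G1=NOT 1=0 G2=G0=0 G3=G3|G0=1|0=1 G4=(1+0>=1)=1 -> 00011
Step 5: G0=NOT G3=NOT 1=0 G1=NOT G1=NOT 0=1 G2=G0=0 G3=G3|G0=1|0=1 G4=(0+0>=1)=0 -> 01010
Step 6: G0=NOT G3=NOT 1=0 G1=NOT G1=NOT 1=0 G2=G0=0 G3=G3|G0=1|0=1 G4=(1+0>=1)=1 -> 00011
Step 7: G0=NOT G3=NOT 1=0 G1=NOT G1=NOT 0=1 G2=G0=0 G3=G3|G0=1|0=1 G4=(0+0>=1)=0 -> 01010

01010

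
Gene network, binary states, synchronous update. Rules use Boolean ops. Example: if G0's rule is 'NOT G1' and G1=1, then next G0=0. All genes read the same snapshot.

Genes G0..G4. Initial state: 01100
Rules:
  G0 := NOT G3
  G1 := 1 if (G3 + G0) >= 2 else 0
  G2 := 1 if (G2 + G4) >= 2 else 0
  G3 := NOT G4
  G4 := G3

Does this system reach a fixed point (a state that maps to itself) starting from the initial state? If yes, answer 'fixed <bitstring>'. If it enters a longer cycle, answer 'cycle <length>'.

Step 0: 01100
Step 1: G0=NOT G3=NOT 0=1 G1=(0+0>=2)=0 G2=(1+0>=2)=0 G3=NOT G4=NOT 0=1 G4=G3=0 -> 10010
Step 2: G0=NOT G3=NOT 1=0 G1=(1+1>=2)=1 G2=(0+0>=2)=0 G3=NOT G4=NOT 0=1 G4=G3=1 -> 01011
Step 3: G0=NOT G3=NOT 1=0 G1=(1+0>=2)=0 G2=(0+1>=2)=0 G3=NOT G4=NOT 1=0 G4=G3=1 -> 00001
Step 4: G0=NOT G3=NOT 0=1 G1=(0+0>=2)=0 G2=(0+1>=2)=0 G3=NOT G4=NOT 1=0 G4=G3=0 -> 10000
Step 5: G0=NOT G3=NOT 0=1 G1=(0+1>=2)=0 G2=(0+0>=2)=0 G3=NOT G4=NOT 0=1 G4=G3=0 -> 10010
Cycle of length 4 starting at step 1 -> no fixed point

Answer: cycle 4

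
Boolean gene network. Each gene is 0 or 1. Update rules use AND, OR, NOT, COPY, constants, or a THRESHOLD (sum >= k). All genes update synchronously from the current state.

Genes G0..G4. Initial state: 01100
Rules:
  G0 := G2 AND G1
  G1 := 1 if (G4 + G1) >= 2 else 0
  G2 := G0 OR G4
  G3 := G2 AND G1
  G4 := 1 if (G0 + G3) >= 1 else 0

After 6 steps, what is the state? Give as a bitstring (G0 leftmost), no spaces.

Step 1: G0=G2&G1=1&1=1 G1=(0+1>=2)=0 G2=G0|G4=0|0=0 G3=G2&G1=1&1=1 G4=(0+0>=1)=0 -> 10010
Step 2: G0=G2&G1=0&0=0 G1=(0+0>=2)=0 G2=G0|G4=1|0=1 G3=G2&G1=0&0=0 G4=(1+1>=1)=1 -> 00101
Step 3: G0=G2&G1=1&0=0 G1=(1+0>=2)=0 G2=G0|G4=0|1=1 G3=G2&G1=1&0=0 G4=(0+0>=1)=0 -> 00100
Step 4: G0=G2&G1=1&0=0 G1=(0+0>=2)=0 G2=G0|G4=0|0=0 G3=G2&G1=1&0=0 G4=(0+0>=1)=0 -> 00000
Step 5: G0=G2&G1=0&0=0 G1=(0+0>=2)=0 G2=G0|G4=0|0=0 G3=G2&G1=0&0=0 G4=(0+0>=1)=0 -> 00000
Step 6: G0=G2&G1=0&0=0 G1=(0+0>=2)=0 G2=G0|G4=0|0=0 G3=G2&G1=0&0=0 G4=(0+0>=1)=0 -> 00000

00000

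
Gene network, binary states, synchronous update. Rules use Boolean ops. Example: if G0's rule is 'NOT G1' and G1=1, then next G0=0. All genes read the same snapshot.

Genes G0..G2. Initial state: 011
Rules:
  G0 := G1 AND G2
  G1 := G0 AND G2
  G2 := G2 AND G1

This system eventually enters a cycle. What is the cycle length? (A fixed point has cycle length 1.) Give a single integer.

Answer: 1

Derivation:
Step 0: 011
Step 1: G0=G1&G2=1&1=1 G1=G0&G2=0&1=0 G2=G2&G1=1&1=1 -> 101
Step 2: G0=G1&G2=0&1=0 G1=G0&G2=1&1=1 G2=G2&G1=1&0=0 -> 010
Step 3: G0=G1&G2=1&0=0 G1=G0&G2=0&0=0 G2=G2&G1=0&1=0 -> 000
Step 4: G0=G1&G2=0&0=0 G1=G0&G2=0&0=0 G2=G2&G1=0&0=0 -> 000
State from step 4 equals state from step 3 -> cycle length 1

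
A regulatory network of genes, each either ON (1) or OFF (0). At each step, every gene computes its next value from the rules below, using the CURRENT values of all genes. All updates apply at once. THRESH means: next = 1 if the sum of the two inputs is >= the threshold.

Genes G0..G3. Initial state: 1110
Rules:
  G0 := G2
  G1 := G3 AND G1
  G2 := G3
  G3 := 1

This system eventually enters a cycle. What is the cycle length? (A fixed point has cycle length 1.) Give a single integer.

Answer: 1

Derivation:
Step 0: 1110
Step 1: G0=G2=1 G1=G3&G1=0&1=0 G2=G3=0 G3=1(const) -> 1001
Step 2: G0=G2=0 G1=G3&G1=1&0=0 G2=G3=1 G3=1(const) -> 0011
Step 3: G0=G2=1 G1=G3&G1=1&0=0 G2=G3=1 G3=1(const) -> 1011
Step 4: G0=G2=1 G1=G3&G1=1&0=0 G2=G3=1 G3=1(const) -> 1011
State from step 4 equals state from step 3 -> cycle length 1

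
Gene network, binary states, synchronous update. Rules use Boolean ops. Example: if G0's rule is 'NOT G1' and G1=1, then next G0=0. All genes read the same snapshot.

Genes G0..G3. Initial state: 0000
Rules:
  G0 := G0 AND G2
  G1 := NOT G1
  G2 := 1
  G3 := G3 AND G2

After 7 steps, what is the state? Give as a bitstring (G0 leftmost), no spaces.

Step 1: G0=G0&G2=0&0=0 G1=NOT G1=NOT 0=1 G2=1(const) G3=G3&G2=0&0=0 -> 0110
Step 2: G0=G0&G2=0&1=0 G1=NOT G1=NOT 1=0 G2=1(const) G3=G3&G2=0&1=0 -> 0010
Step 3: G0=G0&G2=0&1=0 G1=NOT G1=NOT 0=1 G2=1(const) G3=G3&G2=0&1=0 -> 0110
Step 4: G0=G0&G2=0&1=0 G1=NOT G1=NOT 1=0 G2=1(const) G3=G3&G2=0&1=0 -> 0010
Step 5: G0=G0&G2=0&1=0 G1=NOT G1=NOT 0=1 G2=1(const) G3=G3&G2=0&1=0 -> 0110
Step 6: G0=G0&G2=0&1=0 G1=NOT G1=NOT 1=0 G2=1(const) G3=G3&G2=0&1=0 -> 0010
Step 7: G0=G0&G2=0&1=0 G1=NOT G1=NOT 0=1 G2=1(const) G3=G3&G2=0&1=0 -> 0110

0110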